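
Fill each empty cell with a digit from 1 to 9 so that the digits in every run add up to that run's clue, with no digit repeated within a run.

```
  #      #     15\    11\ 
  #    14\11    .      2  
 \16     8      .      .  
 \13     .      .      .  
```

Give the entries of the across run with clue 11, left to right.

9, 2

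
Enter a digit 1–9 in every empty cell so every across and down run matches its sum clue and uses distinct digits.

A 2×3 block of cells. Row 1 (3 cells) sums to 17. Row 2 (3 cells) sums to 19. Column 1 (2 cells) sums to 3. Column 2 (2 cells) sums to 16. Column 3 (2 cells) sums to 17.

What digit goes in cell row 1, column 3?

3 in 2 cells must be {1,2}; 16 in 2 cells must be {7,9}; 17 in 2 cells must be {8,9}.
The 19 across and the 3 down share only 2, so (2,1) = 2.
Given what's placed, (2,2) must be 9 to fit the 19 across and 16 down.
(2,3) = 19 − 11 = 8 completes the 19 across.
(1,1) = 3 − 2 = 1 completes the 3 down.
(1,2) = 16 − 9 = 7 completes the 16 down.
(1,3) = 17 − 8 = 9 completes the 17 across.

9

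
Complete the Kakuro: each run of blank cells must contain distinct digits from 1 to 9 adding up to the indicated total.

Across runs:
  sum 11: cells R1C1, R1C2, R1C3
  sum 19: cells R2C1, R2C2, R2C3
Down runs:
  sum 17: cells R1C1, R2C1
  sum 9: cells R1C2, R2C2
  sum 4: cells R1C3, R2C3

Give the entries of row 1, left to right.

17 in 2 cells must be {8,9}; 4 in 2 cells must be {1,3}.
The 11 across and the 17 down share only 8, so R1C1 = 8.
Given what's placed, R1C3 must be 1 to fit the 11 across and 4 down.
R2C1 = 17 − 8 = 9 completes the 17 down.
R2C3 = 4 − 1 = 3 completes the 4 down.
R1C2 = 11 − 9 = 2 completes the 11 across.
R2C2 = 19 − 12 = 7 completes the 19 across.

8, 2, 1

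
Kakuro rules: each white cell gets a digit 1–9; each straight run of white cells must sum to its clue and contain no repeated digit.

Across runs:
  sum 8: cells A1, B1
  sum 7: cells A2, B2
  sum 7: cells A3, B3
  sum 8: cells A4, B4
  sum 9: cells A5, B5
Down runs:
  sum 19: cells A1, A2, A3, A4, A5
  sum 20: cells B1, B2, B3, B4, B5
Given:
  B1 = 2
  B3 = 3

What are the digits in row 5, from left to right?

5, 4

A1 = 8 − 2 = 6 completes the 8 across.
A3 = 7 − 3 = 4 completes the 7 across.
Nothing is forced directly, so branch on A4, whose candidates are 1 or 3 or 5. If A4 = 1: then B4 would have to be in {7} for the 8 across but in {1,4,5,6,8,9} for the 20 down — contradiction. If A4 = 5: then B4 would have to be in {3} for the 8 across but in {1,4,5,6,8,9} for the 20 down — contradiction. So A4 = 3.
B4 = 8 − 3 = 5 completes the 8 across.
Nothing is forced directly, so branch on A2, whose candidates are 1 or 5. If A2 = 5: then B2 would have to be in {2} for the 7 across but in {1,4,6,9} for the 20 down — contradiction. So A2 = 1.
B2 = 7 − 1 = 6 completes the 7 across.
A5 = 19 − 14 = 5 completes the 19 down.
B5 = 9 − 5 = 4 completes the 9 across.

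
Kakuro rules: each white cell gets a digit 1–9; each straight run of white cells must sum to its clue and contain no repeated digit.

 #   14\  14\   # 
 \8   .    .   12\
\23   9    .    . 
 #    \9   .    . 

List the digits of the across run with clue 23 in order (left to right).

9 6 8

23 in 3 cells must be {6,8,9}.
R1C1 = 14 − 9 = 5 completes the 14 down.
R1C2 = 8 − 5 = 3 completes the 8 across.
R2C2 = 6: the only remaining digit allowed by both the 23 across and the 14 down.
R2C3 = 23 − 15 = 8 completes the 23 across.
R3C2 = 14 − 9 = 5 completes the 14 down.
R3C3 = 9 − 5 = 4 completes the 9 across.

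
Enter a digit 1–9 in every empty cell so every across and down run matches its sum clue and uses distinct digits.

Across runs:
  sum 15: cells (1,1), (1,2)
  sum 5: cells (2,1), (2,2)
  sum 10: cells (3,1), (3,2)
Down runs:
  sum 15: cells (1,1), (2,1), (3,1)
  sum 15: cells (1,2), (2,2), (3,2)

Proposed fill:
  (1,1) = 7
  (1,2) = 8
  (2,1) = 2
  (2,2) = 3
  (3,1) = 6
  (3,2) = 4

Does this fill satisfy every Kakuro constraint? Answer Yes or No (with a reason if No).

Across: 7+8=15; 2+3=5; 6+4=10. Down: 7+2+6=15; 8+3+4=15. No digit repeats within any run.

Yes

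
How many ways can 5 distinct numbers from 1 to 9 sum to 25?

5 distinct digits from 1–9 sum between 15 and 35.

12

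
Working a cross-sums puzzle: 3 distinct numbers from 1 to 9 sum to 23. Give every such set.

3 distinct digits from 1–9 sum between 6 and 24.
Only one set works: {6,8,9}.

{6,8,9}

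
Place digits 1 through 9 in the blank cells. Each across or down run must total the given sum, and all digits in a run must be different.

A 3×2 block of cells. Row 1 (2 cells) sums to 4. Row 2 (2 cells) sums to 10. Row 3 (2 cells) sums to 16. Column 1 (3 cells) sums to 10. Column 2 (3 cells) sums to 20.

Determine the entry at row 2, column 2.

8

4 in 2 cells must be {1,3}; 16 in 2 cells must be {7,9}.
The 4 across and the 20 down share only 3, so (1,2) = 3.
The 16 across and the 10 down share only 7, so (3,1) = 7.
(3,2) = 16 − 7 = 9 completes the 16 across.
(1,1) = 4 − 3 = 1 completes the 4 across.
(2,1) = 10 − 8 = 2 completes the 10 down.
(2,2) = 10 − 2 = 8 completes the 10 across.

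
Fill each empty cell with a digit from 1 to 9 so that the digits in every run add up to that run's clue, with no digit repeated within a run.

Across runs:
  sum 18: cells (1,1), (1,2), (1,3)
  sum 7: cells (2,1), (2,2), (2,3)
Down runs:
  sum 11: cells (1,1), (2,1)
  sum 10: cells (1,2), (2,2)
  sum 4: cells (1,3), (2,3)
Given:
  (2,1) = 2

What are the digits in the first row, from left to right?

9, 6, 3

7 in 3 cells must be {1,2,4}; 4 in 2 cells must be {1,3}.
(1,1) = 11 − 2 = 9 completes the 11 down.
(2,3) = 1: the only remaining digit allowed by both the 7 across and the 4 down.
(1,3) = 4 − 1 = 3 completes the 4 down.
(2,2) = 7 − 3 = 4 completes the 7 across.
(1,2) = 18 − 12 = 6 completes the 18 across.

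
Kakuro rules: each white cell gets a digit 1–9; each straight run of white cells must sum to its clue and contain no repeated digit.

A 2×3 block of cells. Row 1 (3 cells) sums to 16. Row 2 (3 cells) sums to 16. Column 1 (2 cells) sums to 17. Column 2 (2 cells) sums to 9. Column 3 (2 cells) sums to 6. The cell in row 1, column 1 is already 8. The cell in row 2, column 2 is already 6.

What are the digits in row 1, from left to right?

17 in 2 cells must be {8,9}.
(1,2) = 9 − 6 = 3 completes the 9 down.
(1,3) = 16 − 11 = 5 completes the 16 across.
(2,1) = 17 − 8 = 9 completes the 17 down.
(2,3) = 16 − 15 = 1 completes the 16 across.

8 3 5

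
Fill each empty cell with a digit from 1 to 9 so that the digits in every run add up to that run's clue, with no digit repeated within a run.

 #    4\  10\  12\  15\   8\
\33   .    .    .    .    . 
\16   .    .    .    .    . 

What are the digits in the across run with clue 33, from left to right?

16 in 5 cells must be {1,2,3,4,6}; 4 in 2 cells must be {1,3}.
Only 3 fits R1C1 under both its across sum 33 and down sum 4.
R2C1 = 4 − 3 = 1 completes the 4 down.
Given what's placed, R2C4 must be 6 to fit the 16 across and 15 down.
R1C4 = 15 − 6 = 9 completes the 15 down.
No cell is forced outright now. R2C3 can only be 3 or 4 (the digits allowed by both its 16 across and its 12 down). If R2C3 = 3: then R1C3 would have to be in {6,7,8} for the 33 across but in {9} for the 12 down — contradiction. So R2C3 = 4.
R1C3 = 12 − 4 = 8 completes the 12 down.
Nothing is forced directly, so branch on R2C2, whose candidates are 2 or 3. If R2C2 = 2: then R1C2 would have to be in {6,7} for the 33 across but in {8} for the 10 down — contradiction. So R2C2 = 3.
R1C2 = 10 − 3 = 7 completes the 10 down.
R1C5 = 33 − 27 = 6 completes the 33 across.

3 7 8 9 6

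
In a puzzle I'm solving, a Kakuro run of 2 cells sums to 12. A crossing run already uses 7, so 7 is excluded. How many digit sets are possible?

2 distinct digits from 1–9 sum between 3 and 17.
Dropping sets that contain 7.
Enumerating: {3,9}, {4,8}.

2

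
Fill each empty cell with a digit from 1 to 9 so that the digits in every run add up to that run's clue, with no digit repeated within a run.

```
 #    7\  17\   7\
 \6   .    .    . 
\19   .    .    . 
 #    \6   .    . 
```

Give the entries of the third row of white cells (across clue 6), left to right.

5 1

6 in 3 cells must be {1,2,3}; 7 in 3 cells must be {1,2,4}.
Nothing is forced directly, so branch on R2C3, whose candidates are 2 or 4. If R2C3 = 2: that forces R1C3 = 1, after which R2C1 would have to be in {8,9} for the 19 across but in {1,2,3,4,5,6} for the 7 down — contradiction. So R2C3 = 4.
Given what's placed, R2C1 must be 6 to fit the 19 across and 7 down.
R2C2 = 19 − 10 = 9 completes the 19 across.
R1C1 = 7 − 6 = 1 completes the 7 down.
R1C3 = 2: the only remaining digit allowed by both the 6 across and the 7 down.
R3C3 = 7 − 6 = 1 completes the 7 down.
R1C2 = 6 − 3 = 3 completes the 6 across.
R3C2 = 6 − 1 = 5 completes the 6 across.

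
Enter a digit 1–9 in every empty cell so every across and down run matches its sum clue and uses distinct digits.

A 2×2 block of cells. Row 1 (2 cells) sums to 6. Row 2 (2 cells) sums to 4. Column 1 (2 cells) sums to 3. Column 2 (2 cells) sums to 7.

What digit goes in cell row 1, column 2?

4 in 2 cells must be {1,3}; 3 in 2 cells must be {1,2}.
The 4 across and the 3 down share only 1, so (2,1) = 1.
(2,2) = 4 − 1 = 3 completes the 4 across.
(1,1) = 3 − 1 = 2 completes the 3 down.
(1,2) = 6 − 2 = 4 completes the 6 across.

4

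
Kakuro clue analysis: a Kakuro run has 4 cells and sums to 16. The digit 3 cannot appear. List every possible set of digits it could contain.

{1,2,4,9}; {1,2,5,8}; {1,2,6,7}; {1,4,5,6}

4 distinct digits from 1–9 sum between 10 and 30.
Dropping sets that contain 3.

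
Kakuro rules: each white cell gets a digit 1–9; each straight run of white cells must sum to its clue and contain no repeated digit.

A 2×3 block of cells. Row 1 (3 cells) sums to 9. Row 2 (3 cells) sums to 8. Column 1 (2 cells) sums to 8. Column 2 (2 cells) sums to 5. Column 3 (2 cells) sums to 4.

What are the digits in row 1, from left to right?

5 1 3

4 in 2 cells must be {1,3}.
Nothing is forced directly, so branch on (1,3), whose candidates are 1 or 3. If (1,3) = 1: that forces (2,3) = 3, (2,1) = 1, (2,2) = 4, after which (1,1) would have to be in {2,3,5,6} for the 9 across but in {7} for the 8 down — contradiction. So (1,3) = 3.
(2,3) = 4 − 3 = 1 completes the 4 down.
Nothing is forced directly, so branch on (2,1), whose candidates are 2 or 3 or 5. If (2,1) = 2: then (1,1) would have to be in {1,2,4,5} for the 9 across but in {6} for the 8 down — contradiction. If (2,1) = 5: then (1,1) would have to be in {1,2,4,5} for the 9 across but in {3} for the 8 down — contradiction. So (2,1) = 3.
(1,1) = 8 − 3 = 5 completes the 8 down.
(1,2) = 9 − 8 = 1 completes the 9 across.
(2,2) = 8 − 4 = 4 completes the 8 across.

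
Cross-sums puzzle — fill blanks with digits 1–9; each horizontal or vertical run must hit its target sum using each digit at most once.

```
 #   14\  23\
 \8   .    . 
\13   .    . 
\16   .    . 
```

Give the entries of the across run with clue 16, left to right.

16 in 2 cells must be {7,9}; 23 in 3 cells must be {6,8,9}.
The 8 across and the 23 down share only 6, so R1C2 = 6.
Given what's placed, R3C2 must be 9 to fit the 16 across and 23 down.
R1C1 = 8 − 6 = 2 completes the 8 across.
R2C2 = 23 − 15 = 8 completes the 23 down.
R3C1 = 16 − 9 = 7 completes the 16 across.
R2C1 = 13 − 8 = 5 completes the 13 across.

7 9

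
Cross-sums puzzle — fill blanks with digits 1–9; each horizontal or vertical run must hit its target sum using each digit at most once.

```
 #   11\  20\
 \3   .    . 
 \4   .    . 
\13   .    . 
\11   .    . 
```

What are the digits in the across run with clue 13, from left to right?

3 in 2 cells must be {1,2}; 4 in 2 cells must be {1,3}; 11 in 4 cells must be {1,2,3,5}.
Only 5 fits R3C1 under both its across sum 13 and down sum 11.
R3C2 = 13 − 5 = 8 completes the 13 across.

5, 8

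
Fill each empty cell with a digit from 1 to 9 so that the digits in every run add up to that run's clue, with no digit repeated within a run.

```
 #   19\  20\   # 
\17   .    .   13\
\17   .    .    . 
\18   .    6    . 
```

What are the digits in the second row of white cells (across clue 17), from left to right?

17 in 2 cells must be {8,9}.
R1C2 = 9: the only remaining digit allowed by both the 17 across and the 20 down.
R2C2 = 20 − 15 = 5 completes the 20 down.
R1C1 = 17 − 9 = 8 completes the 17 across.
Nothing is forced directly, so branch on R2C1, whose candidates are 4 or 9. If R2C1 = 9: then R2C3 would have to be in {3} for the 17 across but in {4,5,6,7,8,9} for the 13 down — contradiction. So R2C1 = 4.
R2C3 = 17 − 9 = 8 completes the 17 across.
R3C1 = 19 − 12 = 7 completes the 19 down.
R3C3 = 18 − 13 = 5 completes the 18 across.

4 5 8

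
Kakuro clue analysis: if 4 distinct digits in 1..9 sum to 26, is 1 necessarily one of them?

No

Counterexample: {2,7,8,9} sums to 26 without using 1.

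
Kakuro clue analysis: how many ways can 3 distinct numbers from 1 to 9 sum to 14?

3 distinct digits from 1–9 sum between 6 and 24.

8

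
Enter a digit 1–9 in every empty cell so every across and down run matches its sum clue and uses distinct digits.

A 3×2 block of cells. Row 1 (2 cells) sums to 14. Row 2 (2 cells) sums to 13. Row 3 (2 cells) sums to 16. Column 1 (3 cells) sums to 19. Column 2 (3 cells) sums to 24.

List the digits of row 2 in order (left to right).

16 in 2 cells must be {7,9}; 24 in 3 cells must be {7,8,9}.
Nothing is forced directly, so branch on (1,2), whose candidates are 8 or 9. If (1,2) = 9: that forces (1,1) = 5, after which (3,1) would have to be in {7,9} for the 16 across but in {6,8} for the 19 down — contradiction. So (1,2) = 8.
(1,1) = 14 − 8 = 6 completes the 14 across.
Given what's placed, (3,1) must be 9 to fit the 16 across and 19 down.
(3,2) = 16 − 9 = 7 completes the 16 across.
(2,1) = 19 − 15 = 4 completes the 19 down.
(2,2) = 13 − 4 = 9 completes the 13 across.

4, 9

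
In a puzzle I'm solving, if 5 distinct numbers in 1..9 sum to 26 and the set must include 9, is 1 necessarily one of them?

No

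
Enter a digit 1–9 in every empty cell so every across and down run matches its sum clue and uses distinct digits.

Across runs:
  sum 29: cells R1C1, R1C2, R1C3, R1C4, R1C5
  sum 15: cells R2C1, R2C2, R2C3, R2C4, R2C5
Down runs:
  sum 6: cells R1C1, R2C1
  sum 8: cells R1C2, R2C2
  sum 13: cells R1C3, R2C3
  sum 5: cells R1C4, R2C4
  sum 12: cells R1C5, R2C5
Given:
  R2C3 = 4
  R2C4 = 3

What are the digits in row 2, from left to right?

1, 2, 4, 3, 5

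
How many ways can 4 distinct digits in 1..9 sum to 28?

4 distinct digits from 1–9 sum between 10 and 30.
Enumerating: {4,7,8,9}, {5,6,8,9}.

2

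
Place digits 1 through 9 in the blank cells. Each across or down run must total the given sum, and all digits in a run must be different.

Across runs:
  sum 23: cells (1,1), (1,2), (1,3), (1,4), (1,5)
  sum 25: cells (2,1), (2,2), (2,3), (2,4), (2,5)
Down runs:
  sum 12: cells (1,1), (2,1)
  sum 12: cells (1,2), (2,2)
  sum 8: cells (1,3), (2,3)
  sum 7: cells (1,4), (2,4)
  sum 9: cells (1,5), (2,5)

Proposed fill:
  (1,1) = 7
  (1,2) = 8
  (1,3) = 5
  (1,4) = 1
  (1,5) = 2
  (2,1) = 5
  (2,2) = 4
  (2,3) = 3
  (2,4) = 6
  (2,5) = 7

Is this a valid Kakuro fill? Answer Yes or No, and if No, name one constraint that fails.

Across: 7+8+5+1+2=23; 5+4+3+6+7=25. Down: 7+5=12; 8+4=12; 5+3=8; 1+6=7; 2+7=9. No digit repeats within any run.

Yes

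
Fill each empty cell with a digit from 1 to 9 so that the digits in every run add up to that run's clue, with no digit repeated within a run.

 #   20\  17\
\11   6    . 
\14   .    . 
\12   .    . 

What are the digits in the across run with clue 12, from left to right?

R1C2 = 11 − 6 = 5 completes the 11 across.
No cell is forced outright now. R2C1 can only be 5 or 9 (the digits allowed by both its 14 across and its 20 down). If R2C1 = 9: then R2C2 would have to be in {5} for the 14 across but in {3,4,8,9} for the 17 down — contradiction. So R2C1 = 5.
R2C2 = 14 − 5 = 9 completes the 14 across.
R3C1 = 20 − 11 = 9 completes the 20 down.
R3C2 = 12 − 9 = 3 completes the 12 across.

9 3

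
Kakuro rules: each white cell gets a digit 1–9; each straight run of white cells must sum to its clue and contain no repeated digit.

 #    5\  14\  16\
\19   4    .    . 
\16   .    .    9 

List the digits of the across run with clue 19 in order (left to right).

4, 8, 7

16 in 2 cells must be {7,9}.
R1C3 = 16 − 9 = 7 completes the 16 down.
R2C1 = 5 − 4 = 1 completes the 5 down.
R2C2 = 16 − 10 = 6 completes the 16 across.
R1C2 = 19 − 11 = 8 completes the 19 across.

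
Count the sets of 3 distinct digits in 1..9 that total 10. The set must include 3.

3 distinct digits from 1–9 sum between 6 and 24.
Keeping only sets containing 3.
Enumerating: {1,3,6}, {2,3,5}.

2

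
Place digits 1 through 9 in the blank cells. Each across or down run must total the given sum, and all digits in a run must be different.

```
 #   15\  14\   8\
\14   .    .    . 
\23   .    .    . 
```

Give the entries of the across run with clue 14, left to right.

23 in 3 cells must be {6,8,9}.
The 23 across and the 8 down share only 6, so R2C3 = 6.
R1C3 = 8 − 6 = 2 completes the 8 down.
Nothing is forced directly, so branch on R2C1, whose candidates are 8 or 9. If R2C1 = 9: then R1C1 would have to be in {3,4,5,7,8,9} for the 14 across but in {6} for the 15 down — contradiction. So R2C1 = 8.
R1C1 = 15 − 8 = 7 completes the 15 down.
R1C2 = 14 − 9 = 5 completes the 14 across.
R2C2 = 23 − 14 = 9 completes the 23 across.

7 5 2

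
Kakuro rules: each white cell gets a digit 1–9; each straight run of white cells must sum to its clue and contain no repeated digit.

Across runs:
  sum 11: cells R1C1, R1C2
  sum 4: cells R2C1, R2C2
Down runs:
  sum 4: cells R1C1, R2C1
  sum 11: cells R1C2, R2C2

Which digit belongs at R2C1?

4 in 2 cells must be {1,3}.
The 11 across and the 4 down share only 3, so R1C1 = 3.
R1C2 = 11 − 3 = 8 completes the 11 across.
R2C1 = 4 − 3 = 1 completes the 4 down.
R2C2 = 4 − 1 = 3 completes the 4 across.

1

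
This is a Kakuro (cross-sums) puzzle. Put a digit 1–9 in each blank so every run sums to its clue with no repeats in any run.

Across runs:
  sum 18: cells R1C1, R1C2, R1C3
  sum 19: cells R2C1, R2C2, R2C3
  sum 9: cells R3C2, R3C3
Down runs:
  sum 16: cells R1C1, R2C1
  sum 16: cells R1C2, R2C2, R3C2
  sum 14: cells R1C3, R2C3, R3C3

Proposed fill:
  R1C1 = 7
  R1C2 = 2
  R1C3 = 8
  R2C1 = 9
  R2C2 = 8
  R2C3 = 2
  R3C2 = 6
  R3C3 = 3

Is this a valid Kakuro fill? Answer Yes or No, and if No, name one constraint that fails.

No — the across run R1C1–R1C3 sums to 17, not 18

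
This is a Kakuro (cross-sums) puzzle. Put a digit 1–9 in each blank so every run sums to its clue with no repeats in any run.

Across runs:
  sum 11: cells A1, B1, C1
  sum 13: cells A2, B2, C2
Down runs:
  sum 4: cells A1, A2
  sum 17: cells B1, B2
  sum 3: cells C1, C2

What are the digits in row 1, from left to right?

1, 8, 2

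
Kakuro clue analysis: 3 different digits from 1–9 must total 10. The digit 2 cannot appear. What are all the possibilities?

{1,3,6}; {1,4,5}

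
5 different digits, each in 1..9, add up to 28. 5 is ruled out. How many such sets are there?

5

5 distinct digits from 1–9 sum between 15 and 35.
Dropping sets that contain 5.
Enumerating: {1,3,7,8,9}, {1,4,6,8,9}, {2,3,6,8,9}, {2,4,6,7,9}, {3,4,6,7,8}.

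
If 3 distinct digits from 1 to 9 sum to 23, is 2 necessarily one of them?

The only way to make 23 from 3 distinct digits is {6,8,9}, which does not contain 2.

No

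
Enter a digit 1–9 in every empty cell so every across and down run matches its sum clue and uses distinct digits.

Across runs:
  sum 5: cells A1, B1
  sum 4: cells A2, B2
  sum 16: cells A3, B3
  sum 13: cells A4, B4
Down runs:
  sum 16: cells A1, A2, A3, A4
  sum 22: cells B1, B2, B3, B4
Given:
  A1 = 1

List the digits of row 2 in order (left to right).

4 in 2 cells must be {1,3}; 16 in 2 cells must be {7,9}.
B1 = 5 − 1 = 4 completes the 5 across.
A2 = 3: the only remaining digit allowed by both the 4 across and the 16 down.
B2 = 4 − 3 = 1 completes the 4 across.
A3 = 7: the only remaining digit allowed by both the 16 across and the 16 down.
B3 = 16 − 7 = 9 completes the 16 across.
A4 = 16 − 11 = 5 completes the 16 down.
B4 = 13 − 5 = 8 completes the 13 across.

3 1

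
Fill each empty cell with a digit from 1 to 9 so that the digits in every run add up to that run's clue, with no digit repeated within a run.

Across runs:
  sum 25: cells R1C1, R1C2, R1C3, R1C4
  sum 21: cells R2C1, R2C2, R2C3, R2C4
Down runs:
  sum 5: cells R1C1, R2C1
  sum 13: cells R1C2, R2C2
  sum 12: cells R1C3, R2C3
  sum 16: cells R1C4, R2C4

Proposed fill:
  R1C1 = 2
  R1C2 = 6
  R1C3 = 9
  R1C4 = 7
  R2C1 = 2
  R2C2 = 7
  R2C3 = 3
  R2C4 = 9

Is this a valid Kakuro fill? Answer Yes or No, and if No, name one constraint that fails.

No — the down run R1C1–R2C1 sums to 4, not 5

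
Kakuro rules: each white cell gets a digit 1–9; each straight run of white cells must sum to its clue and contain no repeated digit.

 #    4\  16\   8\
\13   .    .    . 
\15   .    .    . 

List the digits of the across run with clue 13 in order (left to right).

1 9 3

4 in 2 cells must be {1,3}; 16 in 2 cells must be {7,9}.
Nothing is forced directly, so branch on R1C1, whose candidates are 1 or 3. If R1C1 = 3: that forces R1C2 = 9, R1C3 = 1, R2C1 = 1, after which R2C2 would have to be in {5,6,8,9} for the 15 across but in {7} for the 16 down — contradiction. So R1C1 = 1.
R2C1 = 4 − 1 = 3 completes the 4 down.
Given what's placed, R2C2 must be 7 to fit the 15 across and 16 down.
R2C3 = 15 − 10 = 5 completes the 15 across.
R1C2 = 16 − 7 = 9 completes the 16 down.
R1C3 = 13 − 10 = 3 completes the 13 across.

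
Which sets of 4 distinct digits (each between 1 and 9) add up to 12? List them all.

{1,2,3,6}; {1,2,4,5}

4 distinct digits from 1–9 sum between 10 and 30.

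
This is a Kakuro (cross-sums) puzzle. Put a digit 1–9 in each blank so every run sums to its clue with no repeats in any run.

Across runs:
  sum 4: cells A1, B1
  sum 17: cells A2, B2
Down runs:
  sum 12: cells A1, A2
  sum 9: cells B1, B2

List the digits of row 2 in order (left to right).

9, 8

4 in 2 cells must be {1,3}; 17 in 2 cells must be {8,9}.
The 4 across and the 12 down share only 3, so A1 = 3.
B1 = 4 − 3 = 1 completes the 4 across.
A2 = 12 − 3 = 9 completes the 12 down.
B2 = 17 − 9 = 8 completes the 17 across.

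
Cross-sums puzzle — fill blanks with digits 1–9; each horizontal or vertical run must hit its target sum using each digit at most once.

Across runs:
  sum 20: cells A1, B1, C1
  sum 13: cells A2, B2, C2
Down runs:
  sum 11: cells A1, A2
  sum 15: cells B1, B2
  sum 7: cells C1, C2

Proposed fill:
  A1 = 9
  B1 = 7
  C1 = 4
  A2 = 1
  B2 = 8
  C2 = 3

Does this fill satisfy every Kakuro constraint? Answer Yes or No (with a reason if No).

No — the across run A2–C2 sums to 12, not 13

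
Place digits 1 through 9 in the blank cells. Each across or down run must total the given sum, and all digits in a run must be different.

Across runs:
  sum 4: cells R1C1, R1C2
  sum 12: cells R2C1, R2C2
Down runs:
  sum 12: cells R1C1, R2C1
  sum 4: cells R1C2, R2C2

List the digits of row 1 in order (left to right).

3 1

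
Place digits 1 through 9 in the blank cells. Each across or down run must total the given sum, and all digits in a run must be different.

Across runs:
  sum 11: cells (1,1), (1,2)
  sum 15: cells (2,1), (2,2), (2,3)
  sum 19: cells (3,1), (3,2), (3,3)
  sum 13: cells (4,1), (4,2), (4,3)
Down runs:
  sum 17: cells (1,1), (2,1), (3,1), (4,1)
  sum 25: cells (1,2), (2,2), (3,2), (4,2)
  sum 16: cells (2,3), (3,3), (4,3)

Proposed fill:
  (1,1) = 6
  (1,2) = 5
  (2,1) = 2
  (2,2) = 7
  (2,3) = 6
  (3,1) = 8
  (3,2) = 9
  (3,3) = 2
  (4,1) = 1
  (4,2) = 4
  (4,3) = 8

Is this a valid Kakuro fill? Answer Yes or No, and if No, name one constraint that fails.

Across: 6+5=11; 2+7+6=15; 8+9+2=19; 1+4+8=13. Down: 6+2+8+1=17; 5+7+9+4=25; 6+2+8=16. No digit repeats within any run.

Yes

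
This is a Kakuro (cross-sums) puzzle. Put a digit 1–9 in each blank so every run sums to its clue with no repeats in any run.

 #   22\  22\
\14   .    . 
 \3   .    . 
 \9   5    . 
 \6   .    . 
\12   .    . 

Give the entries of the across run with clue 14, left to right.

3 in 2 cells must be {1,2}.
R3C2 = 9 − 5 = 4 completes the 9 across.
No cell is forced outright now. R4C2 can only be 1 or 2 or 5 (the digits allowed by both its 6 across and its 22 down). If R4C2 = 1: that forces R2C2 = 2, after which R4C1 would have to be in {5} for the 6 across but in {1,2,3,4,6,7,8,9} for the 22 down — contradiction. If R4C2 = 5: that forces R4C1 = 1, R2C1 = 2, R2C2 = 1, R5C1 = 8, after which R5C2 would have to be in {4} for the 12 across but in {3,9} for the 22 down — contradiction. So R4C2 = 2.
Given what's placed, R2C2 must be 1 to fit the 3 across and 22 down.
R4C1 = 6 − 2 = 4 completes the 6 across.
R2C1 = 3 − 1 = 2 completes the 3 across.
Given what's placed, R1C1 must be 8 to fit the 14 across and 22 down.
R1C2 = 14 − 8 = 6 completes the 14 across.

8 6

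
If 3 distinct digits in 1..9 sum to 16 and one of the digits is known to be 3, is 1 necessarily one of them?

Counterexample: {3,4,9} sums to 16 under that restriction without using 1.

No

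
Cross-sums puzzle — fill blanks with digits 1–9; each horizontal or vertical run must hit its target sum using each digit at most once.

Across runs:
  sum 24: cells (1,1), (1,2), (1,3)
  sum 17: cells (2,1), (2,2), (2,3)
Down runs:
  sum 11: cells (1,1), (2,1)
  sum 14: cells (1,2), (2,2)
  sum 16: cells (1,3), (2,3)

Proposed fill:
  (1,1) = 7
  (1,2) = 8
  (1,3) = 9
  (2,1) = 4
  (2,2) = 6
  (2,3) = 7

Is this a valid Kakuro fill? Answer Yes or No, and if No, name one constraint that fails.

Yes

Across: 7+8+9=24; 4+6+7=17. Down: 7+4=11; 8+6=14; 9+7=16. No digit repeats within any run.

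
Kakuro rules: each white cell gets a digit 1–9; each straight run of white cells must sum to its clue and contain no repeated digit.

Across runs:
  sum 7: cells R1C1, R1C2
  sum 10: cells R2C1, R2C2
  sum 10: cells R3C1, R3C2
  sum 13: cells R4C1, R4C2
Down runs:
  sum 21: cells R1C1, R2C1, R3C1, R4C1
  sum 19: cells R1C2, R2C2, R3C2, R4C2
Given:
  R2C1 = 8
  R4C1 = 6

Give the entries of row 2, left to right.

R2C2 = 10 − 8 = 2 completes the 10 across.
R4C2 = 13 − 6 = 7 completes the 13 across.
No cell is forced outright now. R1C2 can only be 1 or 4 or 6 (the digits allowed by both its 7 across and its 19 down). If R1C2 = 1: then R1C1 would have to be in {6} for the 7 across but in {2,3,4,5} for the 21 down — contradiction. If R1C2 = 6: then R1C1 would have to be in {1} for the 7 across but in {2,3,4,5} for the 21 down — contradiction. So R1C2 = 4.
R1C1 = 7 − 4 = 3 completes the 7 across.
R3C1 = 21 − 17 = 4 completes the 21 down.
R3C2 = 10 − 4 = 6 completes the 10 across.

8 2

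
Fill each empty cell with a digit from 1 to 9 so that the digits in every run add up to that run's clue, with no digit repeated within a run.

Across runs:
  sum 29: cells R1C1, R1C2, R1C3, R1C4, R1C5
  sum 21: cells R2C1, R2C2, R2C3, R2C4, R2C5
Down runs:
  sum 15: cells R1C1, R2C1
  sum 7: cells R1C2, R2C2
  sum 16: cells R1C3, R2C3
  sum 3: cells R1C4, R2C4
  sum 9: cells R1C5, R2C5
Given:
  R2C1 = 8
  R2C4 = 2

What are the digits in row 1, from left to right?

16 in 2 cells must be {7,9}; 3 in 2 cells must be {1,2}.
R1C1 = 15 − 8 = 7 completes the 15 down.
Given what's placed, R1C3 must be 9 to fit the 29 across and 16 down.
R1C4 = 3 − 2 = 1 completes the 3 down.
R2C3 = 16 − 9 = 7 completes the 16 down.
Given what's placed, R1C2 must be 4 to fit the 29 across and 7 down.
R1C5 = 29 − 21 = 8 completes the 29 across.

7, 4, 9, 1, 8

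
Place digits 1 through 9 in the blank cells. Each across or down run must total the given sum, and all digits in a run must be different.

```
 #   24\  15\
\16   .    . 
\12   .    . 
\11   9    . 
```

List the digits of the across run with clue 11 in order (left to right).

9 2

16 in 2 cells must be {7,9}; 24 in 3 cells must be {7,8,9}.
R1C1 = 7: the only remaining digit allowed by both the 16 across and the 24 down.
R1C2 = 16 − 7 = 9 completes the 16 across.
R2C1 = 24 − 16 = 8 completes the 24 down.
R2C2 = 12 − 8 = 4 completes the 12 across.
R3C2 = 11 − 9 = 2 completes the 11 across.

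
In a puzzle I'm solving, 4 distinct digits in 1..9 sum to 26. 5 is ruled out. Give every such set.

{2,7,8,9}; {3,6,8,9}; {4,6,7,9}

4 distinct digits from 1–9 sum between 10 and 30.
Dropping sets that contain 5.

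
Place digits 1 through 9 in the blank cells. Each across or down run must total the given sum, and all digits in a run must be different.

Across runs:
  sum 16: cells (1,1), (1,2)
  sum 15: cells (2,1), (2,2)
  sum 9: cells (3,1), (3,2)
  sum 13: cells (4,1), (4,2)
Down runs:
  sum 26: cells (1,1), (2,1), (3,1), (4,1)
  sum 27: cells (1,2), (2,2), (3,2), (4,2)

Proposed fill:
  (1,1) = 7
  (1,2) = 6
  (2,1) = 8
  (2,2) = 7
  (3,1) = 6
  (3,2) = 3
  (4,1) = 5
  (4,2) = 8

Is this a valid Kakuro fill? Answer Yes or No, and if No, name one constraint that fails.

No — the down run (1,2)–(4,2) sums to 24, not 27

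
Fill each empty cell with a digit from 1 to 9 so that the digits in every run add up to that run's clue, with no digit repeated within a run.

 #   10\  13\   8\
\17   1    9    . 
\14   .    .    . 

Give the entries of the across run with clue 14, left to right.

R1C3 = 17 − 10 = 7 completes the 17 across.
R2C1 = 10 − 1 = 9 completes the 10 down.
R2C2 = 13 − 9 = 4 completes the 13 down.
R2C3 = 14 − 13 = 1 completes the 14 across.

9 4 1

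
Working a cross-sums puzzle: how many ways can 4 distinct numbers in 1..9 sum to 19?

11

4 distinct digits from 1–9 sum between 10 and 30.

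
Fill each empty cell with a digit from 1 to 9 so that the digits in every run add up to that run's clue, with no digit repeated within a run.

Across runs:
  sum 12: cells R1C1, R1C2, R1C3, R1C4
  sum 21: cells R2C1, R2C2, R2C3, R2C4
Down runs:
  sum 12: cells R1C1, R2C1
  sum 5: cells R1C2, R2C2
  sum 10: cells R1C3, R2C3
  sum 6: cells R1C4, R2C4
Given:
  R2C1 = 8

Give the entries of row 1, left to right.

R1C1 = 12 − 8 = 4 completes the 12 down.
No cell is forced outright now. R1C2 can only be 1 or 2 (the digits allowed by both its 12 across and its 5 down). If R1C2 = 1: that forces R1C3 = 2, R1C4 = 5, R2C2 = 4, after which R2C3 would have to be in {2,3,6,7} for the 21 across but in {8} for the 10 down — contradiction. So R1C2 = 2.
R1C3 = 1: the only remaining digit allowed by both the 12 across and the 10 down.
R1C4 = 12 − 7 = 5 completes the 12 across.
R2C2 = 5 − 2 = 3 completes the 5 down.
R2C3 = 10 − 1 = 9 completes the 10 down.
R2C4 = 21 − 20 = 1 completes the 21 across.

4, 2, 1, 5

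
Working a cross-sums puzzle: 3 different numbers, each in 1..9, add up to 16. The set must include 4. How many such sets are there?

3 distinct digits from 1–9 sum between 6 and 24.
Keeping only sets containing 4.
Enumerating: {3,4,9}, {4,5,7}.

2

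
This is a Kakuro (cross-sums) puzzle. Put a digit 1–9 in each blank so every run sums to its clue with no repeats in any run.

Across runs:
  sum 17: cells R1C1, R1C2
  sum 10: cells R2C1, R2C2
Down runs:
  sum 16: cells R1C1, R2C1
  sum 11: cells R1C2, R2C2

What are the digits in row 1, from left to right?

9 8

17 in 2 cells must be {8,9}; 16 in 2 cells must be {7,9}.
The 17 across and the 16 down share only 9, so R1C1 = 9.
R1C2 = 17 − 9 = 8 completes the 17 across.
R2C1 = 16 − 9 = 7 completes the 16 down.
R2C2 = 10 − 7 = 3 completes the 10 across.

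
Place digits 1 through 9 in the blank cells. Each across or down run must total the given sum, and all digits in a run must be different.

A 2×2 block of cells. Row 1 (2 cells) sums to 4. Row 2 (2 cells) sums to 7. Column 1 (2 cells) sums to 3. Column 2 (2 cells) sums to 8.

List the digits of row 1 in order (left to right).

4 in 2 cells must be {1,3}; 3 in 2 cells must be {1,2}.
The 4 across and the 3 down share only 1, so (1,1) = 1.
(1,2) = 4 − 1 = 3 completes the 4 across.
(2,1) = 3 − 1 = 2 completes the 3 down.
(2,2) = 7 − 2 = 5 completes the 7 across.

1 3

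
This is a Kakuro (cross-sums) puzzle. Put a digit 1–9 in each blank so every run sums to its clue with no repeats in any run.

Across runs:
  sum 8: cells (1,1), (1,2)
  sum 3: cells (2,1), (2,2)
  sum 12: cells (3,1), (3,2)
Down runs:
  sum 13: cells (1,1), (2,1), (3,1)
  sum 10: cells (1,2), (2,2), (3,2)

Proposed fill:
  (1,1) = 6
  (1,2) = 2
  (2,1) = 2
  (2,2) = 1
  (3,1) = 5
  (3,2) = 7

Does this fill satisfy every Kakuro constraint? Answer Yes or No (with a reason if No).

Yes

Across: 6+2=8; 2+1=3; 5+7=12. Down: 6+2+5=13; 2+1+7=10. No digit repeats within any run.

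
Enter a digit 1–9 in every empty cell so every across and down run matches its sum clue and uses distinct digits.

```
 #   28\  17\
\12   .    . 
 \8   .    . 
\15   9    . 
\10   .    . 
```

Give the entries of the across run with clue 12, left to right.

4, 8

R3C2 = 15 − 9 = 6 completes the 15 across.
Nothing is forced directly, so branch on R2C1, whose candidates are 5 or 6 or 7. If R2C1 = 5: that forces R1C1 = 8, R1C2 = 4, after which R2C2 would have to be in {3} for the 8 across but in {2,5} for the 17 down — contradiction. If R2C1 = 6: that forces R2C2 = 2, R4C1 = 8, after which R4C2 would have to be in {2} for the 10 across but in {1,4,5,8} for the 17 down — contradiction. So R2C1 = 7.
R2C2 = 8 − 7 = 1 completes the 8 across.
No cell is forced outright now. R1C1 can only be 4 or 8 (the digits allowed by both its 12 across and its 28 down). If R1C1 = 8: then R1C2 would have to be in {4} for the 12 across but in {2,3,7,8} for the 17 down — contradiction. So R1C1 = 4.
R1C2 = 12 − 4 = 8 completes the 12 across.
R4C1 = 28 − 20 = 8 completes the 28 down.
R4C2 = 10 − 8 = 2 completes the 10 across.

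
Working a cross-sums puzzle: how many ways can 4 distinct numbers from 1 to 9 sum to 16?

8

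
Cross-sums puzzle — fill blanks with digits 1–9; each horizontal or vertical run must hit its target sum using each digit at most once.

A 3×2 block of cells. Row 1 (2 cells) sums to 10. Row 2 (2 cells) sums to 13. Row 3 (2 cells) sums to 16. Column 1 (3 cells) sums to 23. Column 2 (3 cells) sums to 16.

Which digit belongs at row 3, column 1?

9

16 in 2 cells must be {7,9}; 23 in 3 cells must be {6,8,9}.
The 16 across and the 23 down share only 9, so (3,1) = 9.
(3,2) = 16 − 9 = 7 completes the 16 across.
Nothing is forced directly, so branch on (1,1), whose candidates are 6 or 8. If (1,1) = 8: then (1,2) would have to be in {2} for the 10 across but in {1,3,4,5,6,8} for the 16 down — contradiction. So (1,1) = 6.
(1,2) = 10 − 6 = 4 completes the 10 across.
(2,1) = 23 − 15 = 8 completes the 23 down.
(2,2) = 13 − 8 = 5 completes the 13 across.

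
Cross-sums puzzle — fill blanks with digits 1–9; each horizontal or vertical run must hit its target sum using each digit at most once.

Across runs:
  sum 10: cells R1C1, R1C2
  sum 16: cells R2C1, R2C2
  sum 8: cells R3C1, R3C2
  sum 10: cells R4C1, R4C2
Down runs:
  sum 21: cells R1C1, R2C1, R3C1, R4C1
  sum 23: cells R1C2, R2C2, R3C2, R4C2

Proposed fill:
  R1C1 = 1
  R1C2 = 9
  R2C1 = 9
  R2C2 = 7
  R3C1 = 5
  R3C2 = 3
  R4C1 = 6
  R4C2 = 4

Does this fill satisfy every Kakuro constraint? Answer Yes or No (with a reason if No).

Yes

Across: 1+9=10; 9+7=16; 5+3=8; 6+4=10. Down: 1+9+5+6=21; 9+7+3+4=23. No digit repeats within any run.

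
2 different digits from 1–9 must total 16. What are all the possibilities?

{7,9}

2 distinct digits from 1–9 sum between 3 and 17.
Only one set works: {7,9}.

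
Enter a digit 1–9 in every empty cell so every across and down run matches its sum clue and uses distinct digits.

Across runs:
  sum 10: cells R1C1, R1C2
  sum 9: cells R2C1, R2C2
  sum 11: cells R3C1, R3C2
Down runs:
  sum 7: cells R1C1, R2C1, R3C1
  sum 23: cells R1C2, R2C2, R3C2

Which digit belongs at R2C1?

1

7 in 3 cells must be {1,2,4}; 23 in 3 cells must be {6,8,9}.
Nothing is forced directly, so branch on R2C2, whose candidates are 6 or 8. If R2C2 = 6: then R2C1 would have to be in {3} for the 9 across but in {1,2,4} for the 7 down — contradiction. So R2C2 = 8.
R2C1 = 9 − 8 = 1 completes the 9 across.
Nothing is forced directly, so branch on R1C1, whose candidates are 2 or 4. If R1C1 = 2: then R1C2 would have to be in {8} for the 10 across but in {6,9} for the 23 down — contradiction. So R1C1 = 4.
R1C2 = 10 − 4 = 6 completes the 10 across.
R3C1 = 7 − 5 = 2 completes the 7 down.
R3C2 = 11 − 2 = 9 completes the 11 across.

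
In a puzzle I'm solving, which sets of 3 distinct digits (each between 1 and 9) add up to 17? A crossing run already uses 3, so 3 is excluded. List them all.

3 distinct digits from 1–9 sum between 6 and 24.
Dropping sets that contain 3.

{1,7,9}; {2,6,9}; {2,7,8}; {4,5,8}; {4,6,7}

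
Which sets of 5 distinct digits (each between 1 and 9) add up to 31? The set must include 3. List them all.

5 distinct digits from 1–9 sum between 15 and 35.
Keeping only sets containing 3.

{3,4,7,8,9}; {3,5,6,8,9}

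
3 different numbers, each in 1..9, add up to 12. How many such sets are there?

7

3 distinct digits from 1–9 sum between 6 and 24.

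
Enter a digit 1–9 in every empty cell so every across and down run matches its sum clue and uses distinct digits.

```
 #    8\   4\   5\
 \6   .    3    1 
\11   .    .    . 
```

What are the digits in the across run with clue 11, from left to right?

6, 1, 4

6 in 3 cells must be {1,2,3}; 4 in 2 cells must be {1,3}.
R1C1 = 6 − 4 = 2 completes the 6 across.
R2C1 = 8 − 2 = 6 completes the 8 down.
R2C2 = 4 − 3 = 1 completes the 4 down.
R2C3 = 11 − 7 = 4 completes the 11 across.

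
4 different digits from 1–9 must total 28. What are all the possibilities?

{4,7,8,9}; {5,6,8,9}

4 distinct digits from 1–9 sum between 10 and 30.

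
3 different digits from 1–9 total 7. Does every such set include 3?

No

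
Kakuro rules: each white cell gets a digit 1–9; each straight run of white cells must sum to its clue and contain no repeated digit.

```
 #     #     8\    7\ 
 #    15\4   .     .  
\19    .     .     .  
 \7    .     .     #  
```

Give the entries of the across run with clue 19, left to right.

9, 4, 6

4 in 2 cells must be {1,3}.
The 7 across and the 15 down share only 6, so R3C1 = 6.
R3C2 = 7 − 6 = 1 completes the 7 across.
R1C2 = 3: the only remaining digit allowed by both the 4 across and the 8 down.
R1C3 = 4 − 3 = 1 completes the 4 across.
R2C1 = 15 − 6 = 9 completes the 15 down.
R2C2 = 8 − 4 = 4 completes the 8 down.
R2C3 = 19 − 13 = 6 completes the 19 across.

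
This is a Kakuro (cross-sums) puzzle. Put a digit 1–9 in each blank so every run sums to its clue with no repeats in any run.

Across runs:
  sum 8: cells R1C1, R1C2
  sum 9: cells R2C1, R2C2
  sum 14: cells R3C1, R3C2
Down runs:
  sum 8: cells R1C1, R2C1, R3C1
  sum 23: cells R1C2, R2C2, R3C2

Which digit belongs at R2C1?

23 in 3 cells must be {6,8,9}.
The 8 across and the 23 down share only 6, so R1C2 = 6.
Given what's placed, R2C2 must be 8 to fit the 9 across and 23 down.
R3C1 = 5: only digit in both the 14-across and 8-down candidate sets.
R3C2 = 14 − 5 = 9 completes the 14 across.
R1C1 = 8 − 6 = 2 completes the 8 across.
R2C1 = 9 − 8 = 1 completes the 9 across.

1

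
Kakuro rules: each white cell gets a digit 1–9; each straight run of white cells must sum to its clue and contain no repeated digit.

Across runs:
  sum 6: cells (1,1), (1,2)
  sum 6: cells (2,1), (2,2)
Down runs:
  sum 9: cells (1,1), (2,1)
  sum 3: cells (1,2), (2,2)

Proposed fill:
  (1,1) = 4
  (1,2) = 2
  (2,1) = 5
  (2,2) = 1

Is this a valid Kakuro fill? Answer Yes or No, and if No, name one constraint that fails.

Across: 4+2=6; 5+1=6. Down: 4+5=9; 2+1=3. No digit repeats within any run.

Yes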